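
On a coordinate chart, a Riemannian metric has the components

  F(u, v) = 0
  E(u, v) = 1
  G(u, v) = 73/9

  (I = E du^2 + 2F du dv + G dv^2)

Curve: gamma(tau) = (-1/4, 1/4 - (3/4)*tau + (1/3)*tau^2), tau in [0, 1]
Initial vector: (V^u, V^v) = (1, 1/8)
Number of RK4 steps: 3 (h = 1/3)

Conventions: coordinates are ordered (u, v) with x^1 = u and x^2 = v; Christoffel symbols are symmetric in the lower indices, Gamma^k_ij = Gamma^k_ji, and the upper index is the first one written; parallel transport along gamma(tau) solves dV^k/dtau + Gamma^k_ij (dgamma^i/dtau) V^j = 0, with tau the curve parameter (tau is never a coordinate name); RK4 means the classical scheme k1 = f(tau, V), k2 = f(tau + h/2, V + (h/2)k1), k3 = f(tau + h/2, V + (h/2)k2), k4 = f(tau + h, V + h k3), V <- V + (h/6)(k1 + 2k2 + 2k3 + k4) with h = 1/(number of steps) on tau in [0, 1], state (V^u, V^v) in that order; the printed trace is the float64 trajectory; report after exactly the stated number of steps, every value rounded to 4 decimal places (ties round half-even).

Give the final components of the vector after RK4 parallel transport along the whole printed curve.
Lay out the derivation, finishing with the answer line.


gamma'(tau) = (0, -3/4 + (2/3)*tau); f(tau, V)^k = -Gamma^k_ij(gamma(tau)) gamma'^i(tau) V^j; h = 1/3; intermediate values shown to 6 dp
curve data and Christoffel symbols at the stage parameters:
  tau = 0.000000: gamma = (-0.250000, 0.250000), gamma' = (0.000000, -0.750000); Gamma_uuu = 0.000000, Gamma_uuv = 0.000000, Gamma_uvv = 0.000000, Gamma_vuu = 0.000000, Gamma_vuv = 0.000000, Gamma_vvv = 0.000000
  tau = 0.166667: gamma = (-0.250000, 0.134259), gamma' = (0.000000, -0.638889); Gamma_uuu = 0.000000, Gamma_uuv = 0.000000, Gamma_uvv = 0.000000, Gamma_vuu = 0.000000, Gamma_vuv = 0.000000, Gamma_vvv = 0.000000
  tau = 0.333333: gamma = (-0.250000, 0.037037), gamma' = (0.000000, -0.527778); Gamma_uuu = 0.000000, Gamma_uuv = 0.000000, Gamma_uvv = 0.000000, Gamma_vuu = 0.000000, Gamma_vuv = 0.000000, Gamma_vvv = 0.000000
  tau = 0.500000: gamma = (-0.250000, -0.041667), gamma' = (0.000000, -0.416667); Gamma_uuu = 0.000000, Gamma_uuv = 0.000000, Gamma_uvv = 0.000000, Gamma_vuu = 0.000000, Gamma_vuv = 0.000000, Gamma_vvv = 0.000000
  tau = 0.666667: gamma = (-0.250000, -0.101852), gamma' = (0.000000, -0.305556); Gamma_uuu = 0.000000, Gamma_uuv = 0.000000, Gamma_uvv = 0.000000, Gamma_vuu = 0.000000, Gamma_vuv = 0.000000, Gamma_vvv = 0.000000
  tau = 0.833333: gamma = (-0.250000, -0.143519), gamma' = (0.000000, -0.194444); Gamma_uuu = 0.000000, Gamma_uuv = 0.000000, Gamma_uvv = 0.000000, Gamma_vuu = 0.000000, Gamma_vuv = 0.000000, Gamma_vvv = 0.000000
  tau = 1.000000: gamma = (-0.250000, -0.166667), gamma' = (0.000000, -0.083333); Gamma_uuu = 0.000000, Gamma_uuv = 0.000000, Gamma_uvv = 0.000000, Gamma_vuu = 0.000000, Gamma_vuv = 0.000000, Gamma_vvv = 0.000000
step 0: V^u = 1.0000, V^v = 0.1250
step 1: k1 = (0.000000, 0.000000), k2 = (0.000000, 0.000000), k3 = (0.000000, 0.000000), k4 = (0.000000, 0.000000); V <- V + (h/6)(k1 + 2k2 + 2k3 + k4): V^u = 1.0000, V^v = 0.1250
step 2: k1 = (0.000000, 0.000000), k2 = (0.000000, 0.000000), k3 = (0.000000, 0.000000), k4 = (0.000000, 0.000000); V <- V + (h/6)(k1 + 2k2 + 2k3 + k4): V^u = 1.0000, V^v = 0.1250
step 3: k1 = (0.000000, 0.000000), k2 = (0.000000, 0.000000), k3 = (0.000000, 0.000000), k4 = (0.000000, 0.000000); V <- V + (h/6)(k1 + 2k2 + 2k3 + k4): V^u = 1.0000, V^v = 0.1250

Answer: V^u = 1.0000, V^v = 0.1250


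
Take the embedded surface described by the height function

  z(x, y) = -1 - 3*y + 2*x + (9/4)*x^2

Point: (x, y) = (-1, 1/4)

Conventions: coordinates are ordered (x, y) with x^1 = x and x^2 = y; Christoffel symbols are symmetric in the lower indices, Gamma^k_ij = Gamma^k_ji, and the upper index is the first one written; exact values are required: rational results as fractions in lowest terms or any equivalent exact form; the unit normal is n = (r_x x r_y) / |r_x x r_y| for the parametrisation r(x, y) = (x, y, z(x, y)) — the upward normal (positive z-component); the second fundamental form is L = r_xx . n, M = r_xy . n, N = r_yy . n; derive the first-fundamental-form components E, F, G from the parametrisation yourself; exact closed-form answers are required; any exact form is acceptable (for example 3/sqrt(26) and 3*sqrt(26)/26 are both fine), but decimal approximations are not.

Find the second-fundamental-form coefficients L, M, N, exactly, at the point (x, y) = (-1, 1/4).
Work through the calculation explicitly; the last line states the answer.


z_x = -5/2, z_y = -3, z_xx = 9/2, z_xy = 0, z_yy = 0
E = 29/4, F = 15/2, G = 10; answer radicand W^2 = 65/4
unnormalised second-form numerators: l = 9/2, m = 0, n = 0; L = l/sqrt(65/4), and similarly M = m/sqrt(W^2), N = n/sqrt(W^2)

Answer: L = 9*sqrt(65)/65, M = 0, N = 0


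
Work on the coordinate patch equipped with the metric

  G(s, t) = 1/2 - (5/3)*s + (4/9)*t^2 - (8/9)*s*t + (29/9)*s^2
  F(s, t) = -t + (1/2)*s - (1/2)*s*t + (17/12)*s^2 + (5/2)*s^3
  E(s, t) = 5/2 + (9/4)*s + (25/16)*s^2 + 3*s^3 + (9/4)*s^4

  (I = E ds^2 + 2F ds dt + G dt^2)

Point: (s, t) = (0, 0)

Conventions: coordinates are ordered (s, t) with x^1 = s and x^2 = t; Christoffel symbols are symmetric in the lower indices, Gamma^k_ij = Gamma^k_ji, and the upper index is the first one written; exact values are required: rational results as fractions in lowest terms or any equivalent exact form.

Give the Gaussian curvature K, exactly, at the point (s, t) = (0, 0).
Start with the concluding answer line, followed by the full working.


Answer: K = -271/150

E = 5/2, F = 0, G = 1/2, EG - F^2 = 5/4 at the point
E_s = 9/4, E_t = 0, F_s = 1/2, F_t = -1, G_s = -5/3, G_t = 0
E_tt = 0, F_st = -1/2, G_ss = 58/9
Evaluate Brioschi's two determinant matrices M1, M2 and divide by (EG - F^2)^2.
M1 = [[-E_tt/2 + F_st - G_ss/2, E_s/2, F_s - E_t/2], [F_t - G_s/2, E, F], [G_t/2, F, G]] = [[-67/18, 9/8, 1/2], [-1/6, 5/2, 0], [0, 0, 1/2]]; det M1 = -1313/288
M2 = [[0, E_t/2, G_s/2], [E_t/2, E, F], [G_s/2, F, G]] = [[0, 0, -5/6], [0, 5/2, 0], [-5/6, 0, 1/2]]; det M2 = -125/72
det M1 - det M2 = -271/96; K = -271/96 / (5/4)^2 = -271/150


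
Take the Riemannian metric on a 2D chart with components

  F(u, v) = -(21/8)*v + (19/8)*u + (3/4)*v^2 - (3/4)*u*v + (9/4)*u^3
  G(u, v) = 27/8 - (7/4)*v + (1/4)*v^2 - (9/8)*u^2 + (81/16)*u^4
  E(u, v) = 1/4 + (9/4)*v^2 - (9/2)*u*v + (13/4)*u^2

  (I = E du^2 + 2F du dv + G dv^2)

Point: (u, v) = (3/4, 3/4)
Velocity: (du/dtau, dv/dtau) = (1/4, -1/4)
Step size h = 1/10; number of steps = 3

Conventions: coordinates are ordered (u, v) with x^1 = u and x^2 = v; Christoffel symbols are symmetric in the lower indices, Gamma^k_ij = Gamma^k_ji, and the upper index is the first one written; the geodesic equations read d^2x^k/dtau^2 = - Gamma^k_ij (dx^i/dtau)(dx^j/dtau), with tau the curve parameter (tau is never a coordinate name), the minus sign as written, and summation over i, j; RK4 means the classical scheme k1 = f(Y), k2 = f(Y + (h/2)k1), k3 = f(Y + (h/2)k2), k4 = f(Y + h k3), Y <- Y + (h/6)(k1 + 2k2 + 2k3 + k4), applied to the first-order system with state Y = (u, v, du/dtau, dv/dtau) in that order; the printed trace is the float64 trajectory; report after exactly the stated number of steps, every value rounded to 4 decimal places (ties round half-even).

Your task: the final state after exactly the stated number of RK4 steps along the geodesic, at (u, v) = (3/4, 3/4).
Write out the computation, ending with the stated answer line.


f(Y) = (du/dtau, dv/dtau, -Gamma^u_ij Y'^i Y'^j, -Gamma^v_ij Y'^i Y'^j) with the Gammas evaluated at the stage position; h = 0.100000; intermediate values shown to 6 dp
step 0: u = 0.7500, v = 0.7500, du/dtau = 0.2500, dv/dtau = -0.2500
step 1:
  k1: at (u, v) = (0.750000, 0.750000), (du/dtau, dv/dtau) = (0.250000, -0.250000); Gamma_uuu = -0.948198, Gamma_uuv = -1.307360, Gamma_uvv = -8.458130, Gamma_vuu = 1.996027, Gamma_vuv = 1.394517, Gamma_vvv = 1.814313; k1 = (0.250000, -0.250000, 0.424476, -0.063832)
  k2: at (u, v) = (0.762500, 0.737500), (du/dtau, dv/dtau) = (0.271224, -0.253192); Gamma_uuu = -1.153878, Gamma_uuv = -1.657344, Gamma_uvv = -9.114703, Gamma_vuu = 2.072696, Gamma_vuv = 1.541969, Gamma_vvv = 2.177132; k2 = (0.271224, -0.253192, 0.441564, -0.080261)
  k3: at (u, v) = (0.763561, 0.737340), (du/dtau, dv/dtau) = (0.272078, -0.254013); Gamma_uuu = -1.168310, Gamma_uuv = -1.680361, Gamma_uvv = -9.159966, Gamma_vuu = 2.077944, Gamma_vuv = 1.552896, Gamma_vvv = 2.201632; k3 = (0.272078, -0.254013, 0.445247, -0.081232)
  k4: at (u, v) = (0.777208, 0.724599), (du/dtau, dv/dtau) = (0.294525, -0.258123); Gamma_uuu = -1.412509, Gamma_uuv = -2.100445, Gamma_uvv = -9.949646, Gamma_vuu = 2.172600, Gamma_vuv = 1.738094, Gamma_vvv = 2.634423; k4 = (0.294525, -0.258123, 0.466082, -0.099714)
  Y <- Y + (h/6)(k1 + 2k2 + 2k3 + k4): u = 0.7772, v = 0.7246, du/dtau = 0.2944, dv/dtau = -0.2581
step 2:
  k1: at (u, v) = (0.777185, 0.724624), (du/dtau, dv/dtau) = (0.294403, -0.258109); Gamma_uuu = -1.412066, Gamma_uuv = -2.099667, Gamma_uvv = -9.948199, Gamma_vuu = 2.172423, Gamma_vuv = 1.737751, Gamma_vvv = 2.633629; k1 = (0.294403, -0.258109, 0.466040, -0.099647)
  k2: at (u, v) = (0.791906, 0.711719), (du/dtau, dv/dtau) = (0.317705, -0.263091); Gamma_uuu = -1.698460, Gamma_uuv = -2.599758, Gamma_uvv = -10.888662, Gamma_vuu = 2.287418, Gamma_vuv = 1.966227, Gamma_vvv = 3.145486; k2 = (0.317705, -0.263091, 0.490513, -0.119909)
  k3: at (u, v) = (0.793071, 0.711470), (du/dtau, dv/dtau) = (0.318929, -0.264104); Gamma_uuu = -1.718018, Gamma_uuv = -2.633021, Gamma_uvv = -10.953835, Gamma_vuu = 2.295100, Gamma_vuv = 1.982404, Gamma_vvv = 3.180052; k3 = (0.318929, -0.264104, 0.495230, -0.121302)
  k4: at (u, v) = (0.809078, 0.698214), (du/dtau, dv/dtau) = (0.343926, -0.270239); Gamma_uuu = -2.060619, Gamma_uuv = -3.244304, Gamma_uvv = -12.102603, Gamma_vuu = 2.437549, Gamma_vuv = 2.270280, Gamma_vvv = 3.800873; k4 = (0.343926, -0.270239, 0.524518, -0.143890)
  Y <- Y + (h/6)(k1 + 2k2 + 2k3 + k4): u = 0.8090, v = 0.6982, du/dtau = 0.3438, dv/dtau = -0.2702
step 3:
  k1: at (u, v) = (0.809045, 0.698245), (du/dtau, dv/dtau) = (0.343770, -0.270208); Gamma_uuu = -2.059850, Gamma_uuv = -3.242910, Gamma_uvv = -12.100006, Gamma_vuu = 2.437222, Gamma_vuv = 2.269620, Gamma_vvv = 3.799467; k1 = (0.343770, -0.270208, 0.524415, -0.143787)
  k2: at (u, v) = (0.826234, 0.684735), (du/dtau, dv/dtau) = (0.369991, -0.277398); Gamma_uuu = -2.463751, Gamma_uuv = -3.981447, Gamma_uvv = -13.484724, Gamma_vuu = 2.610338, Gamma_vuv = 2.625684, Gamma_vvv = 4.543624; k2 = (0.369991, -0.277398, 0.557644, -0.167995)
  k3: at (u, v) = (0.827545, 0.684376), (du/dtau, dv/dtau) = (0.371653, -0.278608); Gamma_uuu = -2.491414, Gamma_uuv = -4.032024, Gamma_uvv = -13.582773, Gamma_vuu = 2.621966, Gamma_vuv = 2.650752, Gamma_vvv = 4.594964; k3 = (0.371653, -0.278608, 0.563461, -0.169887)
  k4: at (u, v) = (0.846211, 0.670385), (du/dtau, dv/dtau) = (0.400116, -0.287197); Gamma_uuu = -2.977584, Gamma_uuv = -4.949234, Gamma_uvv = -15.296072, Gamma_vuu = 2.836446, Gamma_vuv = 3.101679, Gamma_vvv = 5.510770; k4 = (0.400116, -0.287197, 0.600887, -0.195794)
  Y <- Y + (h/6)(k1 + 2k2 + 2k3 + k4): u = 0.8462, v = 0.6704, du/dtau = 0.3999, dv/dtau = -0.2871

Answer: u = 0.8462, v = 0.6704, du/dtau = 0.3999, dv/dtau = -0.2871


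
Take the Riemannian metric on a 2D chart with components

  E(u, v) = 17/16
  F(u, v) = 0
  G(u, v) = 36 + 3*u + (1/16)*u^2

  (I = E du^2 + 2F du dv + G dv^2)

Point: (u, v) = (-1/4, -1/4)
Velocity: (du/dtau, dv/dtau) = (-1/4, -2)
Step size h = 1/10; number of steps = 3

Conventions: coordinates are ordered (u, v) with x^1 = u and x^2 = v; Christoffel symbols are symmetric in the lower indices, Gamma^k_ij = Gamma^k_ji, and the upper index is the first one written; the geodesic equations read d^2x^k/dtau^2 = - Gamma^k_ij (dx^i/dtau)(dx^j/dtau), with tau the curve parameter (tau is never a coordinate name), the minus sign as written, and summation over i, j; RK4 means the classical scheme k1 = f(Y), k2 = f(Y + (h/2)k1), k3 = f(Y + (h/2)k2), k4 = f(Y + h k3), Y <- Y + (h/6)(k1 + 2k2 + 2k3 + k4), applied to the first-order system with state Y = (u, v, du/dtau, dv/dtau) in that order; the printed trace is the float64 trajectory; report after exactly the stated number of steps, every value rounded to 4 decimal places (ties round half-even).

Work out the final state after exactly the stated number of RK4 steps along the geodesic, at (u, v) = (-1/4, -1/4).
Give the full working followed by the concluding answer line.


f(Y) = (du/dtau, dv/dtau, -Gamma^u_ij Y'^i Y'^j, -Gamma^v_ij Y'^i Y'^j) with the Gammas evaluated at the stage position; h = 0.100000; intermediate values shown to 6 dp
step 0: u = -0.2500, v = -0.2500, du/dtau = -0.2500, dv/dtau = -2.0000
step 1:
  k1: at (u, v) = (-0.250000, -0.250000), (du/dtau, dv/dtau) = (-0.250000, -2.000000); Gamma_uuu = 0.000000, Gamma_uuv = 0.000000, Gamma_uvv = -1.397059, Gamma_vuu = 0.000000, Gamma_vuv = 0.042105, Gamma_vvv = 0.000000; k1 = (-0.250000, -2.000000, 5.588235, -0.042105)
  k2: at (u, v) = (-0.262500, -0.350000), (du/dtau, dv/dtau) = (0.029412, -2.002105); Gamma_uuu = 0.000000, Gamma_uuv = 0.000000, Gamma_uvv = -1.396324, Gamma_vuu = 0.000000, Gamma_vuv = 0.042127, Gamma_vvv = 0.000000; k2 = (0.029412, -2.002105, 5.597059, 0.004961)
  k3: at (u, v) = (-0.248529, -0.350105), (du/dtau, dv/dtau) = (0.029853, -1.999752); Gamma_uuu = 0.000000, Gamma_uuv = 0.000000, Gamma_uvv = -1.397145, Gamma_vuu = 0.000000, Gamma_vuv = 0.042103, Gamma_vvv = 0.000000; k3 = (0.029853, -1.999752, 5.587195, 0.005027)
  k4: at (u, v) = (-0.247015, -0.449975), (du/dtau, dv/dtau) = (0.308720, -1.999497); Gamma_uuu = 0.000000, Gamma_uuv = 0.000000, Gamma_uvv = -1.397234, Gamma_vuu = 0.000000, Gamma_vuv = 0.042100, Gamma_vvv = 0.000000; k4 = (0.308720, -1.999497, 5.586129, 0.051975)
  Y <- Y + (h/6)(k1 + 2k2 + 2k3 + k4): u = -0.2470, v = -0.4501, du/dtau = 0.3090, dv/dtau = -1.9995
step 2:
  k1: at (u, v) = (-0.247046, -0.450054), (du/dtau, dv/dtau) = (0.309048, -1.999503); Gamma_uuu = 0.000000, Gamma_uuv = 0.000000, Gamma_uvv = -1.397233, Gamma_vuu = 0.000000, Gamma_vuv = 0.042100, Gamma_vvv = 0.000000; k1 = (0.309048, -1.999503, 5.586151, 0.052031)
  k2: at (u, v) = (-0.231593, -0.550029), (du/dtau, dv/dtau) = (0.588355, -1.996901); Gamma_uuu = 0.000000, Gamma_uuv = 0.000000, Gamma_uvv = -1.398142, Gamma_vuu = 0.000000, Gamma_vuv = 0.042073, Gamma_vvv = 0.000000; k2 = (0.588355, -1.996901, 5.575248, 0.098861)
  k3: at (u, v) = (-0.217628, -0.549899), (du/dtau, dv/dtau) = (0.587810, -1.994559); Gamma_uuu = 0.000000, Gamma_uuv = 0.000000, Gamma_uvv = -1.398963, Gamma_vuu = 0.000000, Gamma_vuv = 0.042048, Gamma_vvv = 0.000000; k3 = (0.587810, -1.994559, 5.565449, 0.098596)
  k4: at (u, v) = (-0.188265, -0.649509), (du/dtau, dv/dtau) = (0.865593, -1.989643); Gamma_uuu = 0.000000, Gamma_uuv = 0.000000, Gamma_uvv = -1.400690, Gamma_vuu = 0.000000, Gamma_vuv = 0.041996, Gamma_vvv = 0.000000; k4 = (0.865593, -1.989643, 5.544883, 0.144653)
  Y <- Y + (h/6)(k1 + 2k2 + 2k3 + k4): u = -0.1883, v = -0.6496, du/dtau = 0.8659, dv/dtau = -1.9896
step 3:
  k1: at (u, v) = (-0.188263, -0.649588), (du/dtau, dv/dtau) = (0.865922, -1.989643); Gamma_uuu = 0.000000, Gamma_uuv = 0.000000, Gamma_uvv = -1.400690, Gamma_vuu = 0.000000, Gamma_vuv = 0.041996, Gamma_vvv = 0.000000; k1 = (0.865922, -1.989643, 5.544882, 0.144708)
  k2: at (u, v) = (-0.144967, -0.749070), (du/dtau, dv/dtau) = (1.143166, -1.982407); Gamma_uuu = 0.000000, Gamma_uuv = 0.000000, Gamma_uvv = -1.403237, Gamma_vuu = 0.000000, Gamma_vuv = 0.041920, Gamma_vvv = 0.000000; k2 = (1.143166, -1.982407, 5.514636, 0.189999)
  k3: at (u, v) = (-0.131105, -0.748708), (du/dtau, dv/dtau) = (1.141653, -1.980143); Gamma_uuu = 0.000000, Gamma_uuv = 0.000000, Gamma_uvv = -1.404053, Gamma_vuu = 0.000000, Gamma_vuv = 0.041896, Gamma_vvv = 0.000000; k3 = (1.141653, -1.980143, 5.505241, 0.189421)
  k4: at (u, v) = (-0.074098, -0.847602), (du/dtau, dv/dtau) = (1.416446, -1.970700); Gamma_uuu = 0.000000, Gamma_uuv = 0.000000, Gamma_uvv = -1.407406, Gamma_vuu = 0.000000, Gamma_vuv = 0.041796, Gamma_vvv = 0.000000; k4 = (1.416446, -1.970700, 5.465887, 0.233336)
  Y <- Y + (h/6)(k1 + 2k2 + 2k3 + k4): u = -0.0741, v = -0.8477, du/dtau = 1.4168, dv/dtau = -1.9707

Answer: u = -0.0741, v = -0.8477, du/dtau = 1.4168, dv/dtau = -1.9707


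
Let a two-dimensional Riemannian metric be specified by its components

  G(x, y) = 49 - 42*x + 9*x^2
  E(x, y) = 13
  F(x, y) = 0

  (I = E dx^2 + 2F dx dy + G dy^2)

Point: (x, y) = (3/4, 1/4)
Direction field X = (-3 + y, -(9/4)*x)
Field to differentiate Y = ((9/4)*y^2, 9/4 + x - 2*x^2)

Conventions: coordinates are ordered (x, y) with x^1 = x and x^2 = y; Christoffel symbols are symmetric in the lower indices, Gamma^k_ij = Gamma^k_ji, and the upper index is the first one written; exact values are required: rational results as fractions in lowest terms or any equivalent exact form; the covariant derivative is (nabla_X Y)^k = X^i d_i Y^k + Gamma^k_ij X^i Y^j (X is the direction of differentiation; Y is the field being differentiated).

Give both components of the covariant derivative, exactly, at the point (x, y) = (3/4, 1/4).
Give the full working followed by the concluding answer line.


E = 13, F = 0, G = 361/16 at the point
E_x = 0, E_y = 0, F_x = 0, F_y = 0, G_x = -57/2, G_y = 0
EG - F^2 = 4693/16;  g^inv = (16/4693) * [[361/16, 0], [0, 13]]
first-kind symbols [ij,l] = (1/2)(d_i g_jl + d_j g_il - d_l g_ij): [xx,x] = E_x/2 = 0, [xx,y] = F_x - E_y/2 = 0, [xy,x] = E_y/2 = 0, [xy,y] = G_x/2 = -57/4, [yy,x] = F_y - G_x/2 = 57/4, [yy,y] = G_y/2 = 0
Gamma^x_ij = (G*[ij,x] - F*[ij,y])/(EG - F^2), Gamma^y_ij = (E*[ij,y] - F*[ij,x])/(EG - F^2)
Gamma_xxx = 0, Gamma_xxy = 0, Gamma_xyy = 57/52, Gamma_yxx = 0, Gamma_yxy = -12/19, Gamma_yyy = 0
X = (-11/4, -27/16), Y = (9/64, 15/8) at the point

Answer: (nabla_X Y)^x = -35721/6656, (nabla_X Y)^y = 43321/4864


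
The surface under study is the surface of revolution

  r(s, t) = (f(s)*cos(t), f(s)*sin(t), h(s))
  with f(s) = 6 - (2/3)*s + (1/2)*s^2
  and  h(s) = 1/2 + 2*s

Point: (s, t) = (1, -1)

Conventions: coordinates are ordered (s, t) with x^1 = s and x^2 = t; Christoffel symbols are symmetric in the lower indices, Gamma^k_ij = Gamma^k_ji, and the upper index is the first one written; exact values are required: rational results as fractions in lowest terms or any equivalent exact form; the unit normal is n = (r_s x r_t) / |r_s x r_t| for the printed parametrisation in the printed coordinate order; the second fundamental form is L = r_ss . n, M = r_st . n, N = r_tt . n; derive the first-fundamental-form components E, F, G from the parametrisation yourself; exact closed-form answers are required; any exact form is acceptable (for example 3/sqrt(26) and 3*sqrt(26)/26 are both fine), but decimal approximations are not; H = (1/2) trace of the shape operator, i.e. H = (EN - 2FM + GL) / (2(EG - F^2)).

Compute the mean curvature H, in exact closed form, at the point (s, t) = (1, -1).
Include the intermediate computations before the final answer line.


f = 35/6, f' = 1/3, f'' = 1, h' = 2, h'' = 0
E = 37/9, F = 0, G = 1225/36; answer radicand W^2 = 37/9
unnormalised second-form numerators: l = -2, m = 0, n = 35/3; L = l/sqrt(37/9), and similarly M = m/sqrt(W^2), N = n/sqrt(W^2)
H = (E*n - 2*F*m + G*l) / (2*(EG - F^2)*sqrt(W^2)); E*n - 2*F*m + G*l = -1085/54, EG - F^2 = 45325/324, so H = (-93/1295)/sqrt(37/9)

Answer: H = -279*sqrt(37)/47915


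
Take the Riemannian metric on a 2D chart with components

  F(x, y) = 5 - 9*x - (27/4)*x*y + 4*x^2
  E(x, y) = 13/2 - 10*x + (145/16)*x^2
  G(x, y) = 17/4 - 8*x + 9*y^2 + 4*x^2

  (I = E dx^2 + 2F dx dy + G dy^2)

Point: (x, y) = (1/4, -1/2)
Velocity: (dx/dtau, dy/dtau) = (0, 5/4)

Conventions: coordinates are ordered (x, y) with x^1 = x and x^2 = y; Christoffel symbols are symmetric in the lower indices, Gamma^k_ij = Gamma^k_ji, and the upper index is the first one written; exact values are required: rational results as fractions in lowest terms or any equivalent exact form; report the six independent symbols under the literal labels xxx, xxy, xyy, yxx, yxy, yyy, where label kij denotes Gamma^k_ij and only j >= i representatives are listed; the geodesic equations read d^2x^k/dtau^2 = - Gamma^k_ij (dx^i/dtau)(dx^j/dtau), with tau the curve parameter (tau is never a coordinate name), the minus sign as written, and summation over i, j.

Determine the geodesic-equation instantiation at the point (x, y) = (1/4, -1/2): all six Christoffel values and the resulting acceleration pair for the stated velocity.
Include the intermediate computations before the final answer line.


E = 1169/256, F = 123/32, G = 19/4 at the point
E_x = -175/32, E_y = 0, F_x = -29/8, F_y = -27/16, G_x = -6, G_y = -9
EG - F^2 = 3541/512;  g^inv = (512/3541) * [[19/4, -123/32], [-123/32, 1169/256]]
first-kind symbols [ij,l] = (1/2)(d_i g_jl + d_j g_il - d_l g_ij): [xx,x] = E_x/2 = -175/64, [xx,y] = F_x - E_y/2 = -29/8, [xy,x] = E_y/2 = 0, [xy,y] = G_x/2 = -3, [yy,x] = F_y - G_x/2 = 21/16, [yy,y] = G_y/2 = -9/2
Gamma^x_ij = (G*[ij,x] - F*[ij,y])/(EG - F^2), Gamma^y_ij = (E*[ij,y] - F*[ij,x])/(EG - F^2)
Gamma_xxx = 484/3541, Gamma_xxy = 5904/3541, Gamma_xyy = 12048/3541, Gamma_yxx = -3094/3541, Gamma_yxy = -7014/3541, Gamma_yyy = -13104/3541
d^2x/dtau^2 = -(Gamma_xxx*(0)^2 + 2*Gamma_xxy*(0)*(5/4) + Gamma_xyy*(5/4)^2) = -18825/3541
d^2y/dtau^2 = -(Gamma_yxx*(0)^2 + 2*Gamma_yxy*(0)*(5/4) + Gamma_yyy*(5/4)^2) = 20475/3541

Answer: Gamma_xxx = 484/3541, Gamma_xxy = 5904/3541, Gamma_xyy = 12048/3541, Gamma_yxx = -3094/3541, Gamma_yxy = -7014/3541, Gamma_yyy = -13104/3541; accelerations (d^2x/dtau^2, d^2y/dtau^2) = (-18825/3541, 20475/3541)


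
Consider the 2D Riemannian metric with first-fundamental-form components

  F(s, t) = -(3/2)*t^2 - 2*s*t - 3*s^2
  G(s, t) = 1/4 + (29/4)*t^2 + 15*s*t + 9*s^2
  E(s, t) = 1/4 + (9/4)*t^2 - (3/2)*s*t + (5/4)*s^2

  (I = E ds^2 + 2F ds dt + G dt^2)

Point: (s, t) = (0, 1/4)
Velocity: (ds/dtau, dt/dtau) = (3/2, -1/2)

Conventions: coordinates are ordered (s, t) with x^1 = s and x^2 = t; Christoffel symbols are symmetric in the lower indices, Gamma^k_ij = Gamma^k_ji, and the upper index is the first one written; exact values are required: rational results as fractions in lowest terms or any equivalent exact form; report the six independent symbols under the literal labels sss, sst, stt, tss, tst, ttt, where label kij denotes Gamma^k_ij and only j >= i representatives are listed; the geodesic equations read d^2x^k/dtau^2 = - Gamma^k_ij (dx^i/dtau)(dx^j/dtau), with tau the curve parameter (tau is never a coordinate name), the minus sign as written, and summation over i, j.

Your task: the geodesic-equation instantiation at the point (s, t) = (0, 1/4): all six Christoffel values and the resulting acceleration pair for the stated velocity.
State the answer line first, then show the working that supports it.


Answer: Gamma_sss = -316/363, Gamma_sst = 260/121, Gamma_stt = -208/33, Gamma_tss = -1772/1089, Gamma_tst = 1072/363, Gamma_ttt = 172/99; accelerations (d^2s/dtau^2, d^2t/dtau^2) = (223/33, 758/99)

E = 25/64, F = -3/32, G = 45/64 at the point
E_s = -3/8, E_t = 9/8, F_s = -1/2, F_t = -3/4, G_s = 15/4, G_t = 29/8
EG - F^2 = 1089/4096;  g^inv = (4096/1089) * [[45/64, 3/32], [3/32, 25/64]]
first-kind symbols [ij,l] = (1/2)(d_i g_jl + d_j g_il - d_l g_ij): [ss,s] = E_s/2 = -3/16, [ss,t] = F_s - E_t/2 = -17/16, [st,s] = E_t/2 = 9/16, [st,t] = G_s/2 = 15/8, [tt,s] = F_t - G_s/2 = -21/8, [tt,t] = G_t/2 = 29/16
Gamma^s_ij = (G*[ij,s] - F*[ij,t])/(EG - F^2), Gamma^t_ij = (E*[ij,t] - F*[ij,s])/(EG - F^2)
Gamma_sss = -316/363, Gamma_sst = 260/121, Gamma_stt = -208/33, Gamma_tss = -1772/1089, Gamma_tst = 1072/363, Gamma_ttt = 172/99
d^2s/dtau^2 = -(Gamma_sss*(3/2)^2 + 2*Gamma_sst*(3/2)*(-1/2) + Gamma_stt*(-1/2)^2) = 223/33
d^2t/dtau^2 = -(Gamma_tss*(3/2)^2 + 2*Gamma_tst*(3/2)*(-1/2) + Gamma_ttt*(-1/2)^2) = 758/99


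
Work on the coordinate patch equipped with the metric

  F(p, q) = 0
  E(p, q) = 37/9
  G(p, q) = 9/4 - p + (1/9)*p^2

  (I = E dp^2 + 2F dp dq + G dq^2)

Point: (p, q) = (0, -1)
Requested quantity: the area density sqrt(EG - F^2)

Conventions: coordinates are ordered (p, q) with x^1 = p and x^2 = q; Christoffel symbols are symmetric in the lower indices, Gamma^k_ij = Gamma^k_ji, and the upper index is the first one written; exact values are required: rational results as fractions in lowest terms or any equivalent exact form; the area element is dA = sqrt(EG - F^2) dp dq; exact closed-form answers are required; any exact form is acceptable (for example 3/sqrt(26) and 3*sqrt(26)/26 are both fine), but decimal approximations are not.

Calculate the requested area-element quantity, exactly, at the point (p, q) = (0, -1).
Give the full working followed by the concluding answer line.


E = 37/9, F = 0, G = 9/4; EG - F^2 = 37/4

Answer: sqrt(EG - F^2) = sqrt(37)/2


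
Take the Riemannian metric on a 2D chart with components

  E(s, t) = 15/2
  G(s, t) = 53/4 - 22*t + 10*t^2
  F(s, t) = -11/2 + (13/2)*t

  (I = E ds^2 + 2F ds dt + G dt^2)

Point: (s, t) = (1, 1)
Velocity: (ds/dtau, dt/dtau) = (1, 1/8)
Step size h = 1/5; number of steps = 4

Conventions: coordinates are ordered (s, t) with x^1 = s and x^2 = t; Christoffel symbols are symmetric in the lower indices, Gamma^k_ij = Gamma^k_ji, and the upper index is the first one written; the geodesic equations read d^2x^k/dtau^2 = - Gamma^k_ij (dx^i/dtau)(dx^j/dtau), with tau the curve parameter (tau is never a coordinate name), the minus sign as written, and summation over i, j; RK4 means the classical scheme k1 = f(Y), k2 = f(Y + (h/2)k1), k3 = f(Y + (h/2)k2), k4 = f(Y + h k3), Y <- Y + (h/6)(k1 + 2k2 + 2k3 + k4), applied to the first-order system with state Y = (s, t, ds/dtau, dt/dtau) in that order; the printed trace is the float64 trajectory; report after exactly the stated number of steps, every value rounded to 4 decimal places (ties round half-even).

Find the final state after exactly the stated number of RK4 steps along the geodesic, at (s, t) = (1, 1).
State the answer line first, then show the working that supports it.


Answer: s = 1.7935, t = 1.1098, ds/dtau = 0.9820, dt/dtau = 0.1516

f(Y) = (ds/dtau, dt/dtau, -Gamma^s_ij Y'^i Y'^j, -Gamma^t_ij Y'^i Y'^j) with the Gammas evaluated at the stage position; h = 0.200000; intermediate values shown to 6 dp
step 0: s = 1.0000, t = 1.0000, ds/dtau = 1.0000, dt/dtau = 0.1250
step 1:
  k1: at (s, t) = (1.000000, 1.000000), (ds/dtau, dt/dtau) = (1.000000, 0.125000); Gamma_sss = 0.000000, Gamma_sst = 0.000000, Gamma_stt = 1.089552, Gamma_tss = 0.000000, Gamma_tst = 0.000000, Gamma_ttt = -1.671642; k1 = (1.000000, 0.125000, -0.017024, 0.026119)
  k2: at (s, t) = (1.100000, 1.012500), (ds/dtau, dt/dtau) = (0.998298, 0.127612); Gamma_sss = 0.000000, Gamma_sst = 0.000000, Gamma_stt = 1.110662, Gamma_tss = 0.000000, Gamma_tst = 0.000000, Gamma_ttt = -1.692457; k2 = (0.998298, 0.127612, -0.018087, 0.027561)
  k3: at (s, t) = (1.099830, 1.012761), (ds/dtau, dt/dtau) = (0.998191, 0.127756); Gamma_sss = 0.000000, Gamma_sst = 0.000000, Gamma_stt = 1.111108, Gamma_tss = 0.000000, Gamma_tst = 0.000000, Gamma_ttt = -1.692888; k3 = (0.998191, 0.127756, -0.018135, 0.027631)
  k4: at (s, t) = (1.199638, 1.025551), (ds/dtau, dt/dtau) = (0.996373, 0.130526); Gamma_sss = 0.000000, Gamma_sst = 0.000000, Gamma_stt = 1.133116, Gamma_tss = 0.000000, Gamma_tst = 0.000000, Gamma_ttt = -1.713747; k4 = (0.996373, 0.130526, -0.019305, 0.029197)
  Y <- Y + (h/6)(k1 + 2k2 + 2k3 + k4): s = 1.1996, t = 1.0255, ds/dtau = 0.9964, dt/dtau = 0.1305
step 2:
  k1: at (s, t) = (1.199645, 1.025542), (ds/dtau, dt/dtau) = (0.996374, 0.130523); Gamma_sss = 0.000000, Gamma_sst = 0.000000, Gamma_stt = 1.133100, Gamma_tss = 0.000000, Gamma_tst = 0.000000, Gamma_ttt = -1.713732; k1 = (0.996374, 0.130523, -0.019304, 0.029196)
  k2: at (s, t) = (1.299282, 1.038594), (ds/dtau, dt/dtau) = (0.994444, 0.133443); Gamma_sss = 0.000000, Gamma_sst = 0.000000, Gamma_stt = 1.155935, Gamma_tss = 0.000000, Gamma_tst = 0.000000, Gamma_ttt = -1.734413; k2 = (0.994444, 0.133443, -0.020584, 0.030885)
  k3: at (s, t) = (1.299089, 1.038886), (ds/dtau, dt/dtau) = (0.994316, 0.133612); Gamma_sss = 0.000000, Gamma_sst = 0.000000, Gamma_stt = 1.156450, Gamma_tss = 0.000000, Gamma_tst = 0.000000, Gamma_ttt = -1.734867; k3 = (0.994316, 0.133612, -0.020645, 0.030971)
  k4: at (s, t) = (1.398508, 1.052264), (ds/dtau, dt/dtau) = (0.992245, 0.136718); Gamma_sss = 0.000000, Gamma_sst = 0.000000, Gamma_stt = 1.180199, Gamma_tss = 0.000000, Gamma_tst = 0.000000, Gamma_ttt = -1.755213; k4 = (0.992245, 0.136718, -0.022060, 0.032808)
  Y <- Y + (h/6)(k1 + 2k2 + 2k3 + k4): s = 1.3985, t = 1.0523, ds/dtau = 0.9922, dt/dtau = 0.1367
step 3:
  k1: at (s, t) = (1.398516, 1.052254), (ds/dtau, dt/dtau) = (0.992247, 0.136714); Gamma_sss = 0.000000, Gamma_sst = 0.000000, Gamma_stt = 1.180180, Gamma_tss = 0.000000, Gamma_tst = 0.000000, Gamma_ttt = -1.755197; k1 = (0.992247, 0.136714, -0.022058, 0.032806)
  k2: at (s, t) = (1.497741, 1.065925), (ds/dtau, dt/dtau) = (0.990041, 0.139994); Gamma_sss = 0.000000, Gamma_sst = 0.000000, Gamma_stt = 1.204724, Gamma_tss = 0.000000, Gamma_tst = 0.000000, Gamma_ttt = -1.774874; k2 = (0.990041, 0.139994, -0.023611, 0.034785)
  k3: at (s, t) = (1.497520, 1.066253), (ds/dtau, dt/dtau) = (0.989886, 0.140192); Gamma_sss = 0.000000, Gamma_sst = 0.000000, Gamma_stt = 1.205316, Gamma_tss = 0.000000, Gamma_tst = 0.000000, Gamma_ttt = -1.775330; k3 = (0.989886, 0.140192, -0.023689, 0.034892)
  k4: at (s, t) = (1.596493, 1.080292), (ds/dtau, dt/dtau) = (0.987509, 0.143692); Gamma_sss = 0.000000, Gamma_sst = 0.000000, Gamma_stt = 1.230710, Gamma_tss = 0.000000, Gamma_tst = 0.000000, Gamma_ttt = -1.794023; k4 = (0.987509, 0.143692, -0.025411, 0.037042)
  Y <- Y + (h/6)(k1 + 2k2 + 2k3 + k4): s = 1.5965, t = 1.0803, ds/dtau = 0.9875, dt/dtau = 0.1437
step 4:
  k1: at (s, t) = (1.596503, 1.080280), (ds/dtau, dt/dtau) = (0.987511, 0.143687); Gamma_sss = 0.000000, Gamma_sst = 0.000000, Gamma_stt = 1.230687, Gamma_tss = 0.000000, Gamma_tst = 0.000000, Gamma_ttt = -1.794007; k1 = (0.987511, 0.143687, -0.025409, 0.037039)
  k2: at (s, t) = (1.695254, 1.094648), (ds/dtau, dt/dtau) = (0.984970, 0.147391); Gamma_sss = 0.000000, Gamma_sst = 0.000000, Gamma_stt = 1.256732, Gamma_tss = 0.000000, Gamma_tst = 0.000000, Gamma_ttt = -1.811208; k2 = (0.984970, 0.147391, -0.027301, 0.039347)
  k3: at (s, t) = (1.695000, 1.095019), (ds/dtau, dt/dtau) = (0.984781, 0.147622); Gamma_sss = 0.000000, Gamma_sst = 0.000000, Gamma_stt = 1.257403, Gamma_tss = 0.000000, Gamma_tst = 0.000000, Gamma_ttt = -1.811622; k3 = (0.984781, 0.147622, -0.027402, 0.039479)
  k4: at (s, t) = (1.793460, 1.109804), (ds/dtau, dt/dtau) = (0.982031, 0.151583); Gamma_sss = 0.000000, Gamma_sst = 0.000000, Gamma_stt = 1.284071, Gamma_tss = 0.000000, Gamma_tst = 0.000000, Gamma_ttt = -1.826739; k4 = (0.982031, 0.151583, -0.029505, 0.041974)
  Y <- Y + (h/6)(k1 + 2k2 + 2k3 + k4): s = 1.7935, t = 1.1098, ds/dtau = 0.9820, dt/dtau = 0.1516


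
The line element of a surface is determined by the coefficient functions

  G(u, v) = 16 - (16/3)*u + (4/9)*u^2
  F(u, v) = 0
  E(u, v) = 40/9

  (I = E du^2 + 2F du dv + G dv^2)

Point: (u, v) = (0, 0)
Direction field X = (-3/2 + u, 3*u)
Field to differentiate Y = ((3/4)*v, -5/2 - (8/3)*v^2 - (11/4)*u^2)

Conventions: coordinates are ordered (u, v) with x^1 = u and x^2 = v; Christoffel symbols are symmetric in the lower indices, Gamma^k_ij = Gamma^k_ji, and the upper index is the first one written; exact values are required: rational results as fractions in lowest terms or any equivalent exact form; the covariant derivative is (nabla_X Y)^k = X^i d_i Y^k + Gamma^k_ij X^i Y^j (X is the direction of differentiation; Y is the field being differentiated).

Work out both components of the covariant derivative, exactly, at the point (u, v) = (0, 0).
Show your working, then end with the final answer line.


E = 40/9, F = 0, G = 16 at the point
E_u = 0, E_v = 0, F_u = 0, F_v = 0, G_u = -16/3, G_v = 0
EG - F^2 = 640/9;  g^inv = (9/640) * [[16, 0], [0, 40/9]]
first-kind symbols [ij,l] = (1/2)(d_i g_jl + d_j g_il - d_l g_ij): [uu,u] = E_u/2 = 0, [uu,v] = F_u - E_v/2 = 0, [uv,u] = E_v/2 = 0, [uv,v] = G_u/2 = -8/3, [vv,u] = F_v - G_u/2 = 8/3, [vv,v] = G_v/2 = 0
Gamma^u_ij = (G*[ij,u] - F*[ij,v])/(EG - F^2), Gamma^v_ij = (E*[ij,v] - F*[ij,u])/(EG - F^2)
Gamma_uuu = 0, Gamma_uuv = 0, Gamma_uvv = 3/5, Gamma_vuu = 0, Gamma_vuv = -1/6, Gamma_vvv = 0
X = (-3/2, 0), Y = (0, -5/2) at the point

Answer: (nabla_X Y)^u = 0, (nabla_X Y)^v = -5/8


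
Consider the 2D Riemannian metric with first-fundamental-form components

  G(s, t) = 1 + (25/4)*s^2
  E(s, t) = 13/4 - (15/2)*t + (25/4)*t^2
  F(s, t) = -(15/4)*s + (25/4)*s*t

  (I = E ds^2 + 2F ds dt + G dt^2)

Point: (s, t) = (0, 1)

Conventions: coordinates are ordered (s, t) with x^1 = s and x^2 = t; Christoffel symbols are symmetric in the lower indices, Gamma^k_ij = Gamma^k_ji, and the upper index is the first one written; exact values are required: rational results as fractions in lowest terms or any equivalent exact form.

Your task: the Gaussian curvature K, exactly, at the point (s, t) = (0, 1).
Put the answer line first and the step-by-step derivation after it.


Answer: K = -25/16

E = 2, F = 0, G = 1, EG - F^2 = 2 at the point
E_s = 0, E_t = 5, F_s = 5/2, F_t = 0, G_s = 0, G_t = 0
E_tt = 25/2, F_st = 25/4, G_ss = 25/2
The intrinsic route: Brioschi's K = (det M1 - det M2)/(EG - F^2)^2.
M1 = [[-E_tt/2 + F_st - G_ss/2, E_s/2, F_s - E_t/2], [F_t - G_s/2, E, F], [G_t/2, F, G]] = [[-25/4, 0, 0], [0, 2, 0], [0, 0, 1]]; det M1 = -25/2
M2 = [[0, E_t/2, G_s/2], [E_t/2, E, F], [G_s/2, F, G]] = [[0, 5/2, 0], [5/2, 2, 0], [0, 0, 1]]; det M2 = -25/4
det M1 - det M2 = -25/4; K = -25/4 / (2)^2 = -25/16


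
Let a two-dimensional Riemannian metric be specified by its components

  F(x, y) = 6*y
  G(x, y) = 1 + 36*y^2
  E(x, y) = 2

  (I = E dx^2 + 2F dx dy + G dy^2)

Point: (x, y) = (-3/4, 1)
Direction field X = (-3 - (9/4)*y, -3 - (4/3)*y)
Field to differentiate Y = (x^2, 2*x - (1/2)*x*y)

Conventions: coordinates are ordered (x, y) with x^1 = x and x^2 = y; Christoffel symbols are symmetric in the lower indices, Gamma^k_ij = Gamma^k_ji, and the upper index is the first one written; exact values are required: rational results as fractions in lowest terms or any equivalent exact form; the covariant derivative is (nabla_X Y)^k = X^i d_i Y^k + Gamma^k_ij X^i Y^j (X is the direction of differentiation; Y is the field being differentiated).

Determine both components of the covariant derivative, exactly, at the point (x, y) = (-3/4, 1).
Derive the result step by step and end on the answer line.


E = 2, F = 6, G = 37 at the point
E_x = 0, E_y = 0, F_x = 0, F_y = 6, G_x = 0, G_y = 72
EG - F^2 = 38;  g^inv = (1/38) * [[37, -6], [-6, 2]]
first-kind symbols [ij,l] = (1/2)(d_i g_jl + d_j g_il - d_l g_ij): [xx,x] = E_x/2 = 0, [xx,y] = F_x - E_y/2 = 0, [xy,x] = E_y/2 = 0, [xy,y] = G_x/2 = 0, [yy,x] = F_y - G_x/2 = 6, [yy,y] = G_y/2 = 36
Gamma^x_ij = (G*[ij,x] - F*[ij,y])/(EG - F^2), Gamma^y_ij = (E*[ij,y] - F*[ij,x])/(EG - F^2)
Gamma_xxx = 0, Gamma_xxy = 0, Gamma_xyy = 3/19, Gamma_yxx = 0, Gamma_yxy = 0, Gamma_yyy = 18/19
X = (-21/4, -13/3), Y = (9/16, -9/8) at the point

Answer: (nabla_X Y)^x = 657/76, (nabla_X Y)^y = -371/76


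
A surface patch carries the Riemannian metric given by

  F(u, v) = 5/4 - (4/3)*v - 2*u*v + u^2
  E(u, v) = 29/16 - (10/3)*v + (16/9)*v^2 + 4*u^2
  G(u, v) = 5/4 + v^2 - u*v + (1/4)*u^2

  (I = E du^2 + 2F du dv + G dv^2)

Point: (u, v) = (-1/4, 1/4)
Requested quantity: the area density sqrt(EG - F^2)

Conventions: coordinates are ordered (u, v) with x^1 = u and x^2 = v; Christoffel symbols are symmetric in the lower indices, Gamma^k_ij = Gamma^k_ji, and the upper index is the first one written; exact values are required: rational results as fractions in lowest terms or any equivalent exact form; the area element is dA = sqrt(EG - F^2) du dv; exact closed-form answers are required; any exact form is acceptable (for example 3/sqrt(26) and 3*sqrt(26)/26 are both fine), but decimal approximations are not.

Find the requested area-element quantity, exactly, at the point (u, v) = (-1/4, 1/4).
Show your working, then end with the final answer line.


E = 193/144, F = 53/48, G = 89/64; EG - F^2 = 5941/9216

Answer: sqrt(EG - F^2) = sqrt(5941)/96


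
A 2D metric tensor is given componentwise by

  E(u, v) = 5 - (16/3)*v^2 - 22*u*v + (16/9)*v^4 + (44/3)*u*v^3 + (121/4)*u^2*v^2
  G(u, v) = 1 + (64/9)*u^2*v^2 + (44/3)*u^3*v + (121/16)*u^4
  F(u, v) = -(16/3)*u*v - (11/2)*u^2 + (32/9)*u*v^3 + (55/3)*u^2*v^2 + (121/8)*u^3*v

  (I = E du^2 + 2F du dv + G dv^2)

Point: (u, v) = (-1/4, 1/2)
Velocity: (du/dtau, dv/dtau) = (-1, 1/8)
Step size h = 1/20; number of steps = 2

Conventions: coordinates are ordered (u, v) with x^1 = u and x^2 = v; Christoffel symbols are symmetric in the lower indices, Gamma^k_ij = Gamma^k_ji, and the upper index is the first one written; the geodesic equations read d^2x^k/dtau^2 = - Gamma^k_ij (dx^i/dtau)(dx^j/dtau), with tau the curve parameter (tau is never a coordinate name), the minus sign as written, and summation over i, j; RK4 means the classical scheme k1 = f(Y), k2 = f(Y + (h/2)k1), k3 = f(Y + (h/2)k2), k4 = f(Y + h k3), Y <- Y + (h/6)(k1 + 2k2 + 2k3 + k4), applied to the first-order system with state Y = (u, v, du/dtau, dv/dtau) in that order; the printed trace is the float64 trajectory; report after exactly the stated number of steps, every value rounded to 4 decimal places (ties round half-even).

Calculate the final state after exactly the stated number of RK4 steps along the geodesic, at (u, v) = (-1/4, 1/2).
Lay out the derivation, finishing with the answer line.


f(Y) = (du/dtau, dv/dtau, -Gamma^u_ij Y'^i Y'^j, -Gamma^v_ij Y'^i Y'^j) with the Gammas evaluated at the stage position; h = 0.050000; intermediate values shown to 6 dp
step 0: u = -0.2500, v = 0.5000, du/dtau = -1.0000, dv/dtau = 0.1250
step 1:
  k1: at (u, v) = (-0.250000, 0.500000), (du/dtau, dv/dtau) = (-1.000000, 0.125000); Gamma_uuu = -0.985656, Gamma_uuv = 0.014934, Gamma_uvv = 0.238947, Gamma_vuu = -0.067600, Gamma_vuv = 0.001024, Gamma_vvv = 0.016388; k1 = (-1.000000, 0.125000, 0.985656, 0.067600)
  k2: at (u, v) = (-0.275000, 0.503125), (du/dtau, dv/dtau) = (-0.975359, 0.126690); Gamma_uuu = -0.972038, Gamma_uuv = 0.060009, Gamma_uvv = 0.257600, Gamma_vuu = -0.064572, Gamma_vuv = 0.003986, Gamma_vvv = 0.017112; k2 = (-0.975359, 0.126690, 0.935419, 0.062139)
  k3: at (u, v) = (-0.274384, 0.503167), (du/dtau, dv/dtau) = (-0.976615, 0.126553); Gamma_uuu = -0.972592, Gamma_uuv = 0.058808, Gamma_uvv = 0.257148, Gamma_vuu = -0.064708, Gamma_vuv = 0.003913, Gamma_vvv = 0.017109; k3 = (-0.976615, 0.126553, 0.938053, 0.062410)
  k4: at (u, v) = (-0.298831, 0.506328), (du/dtau, dv/dtau) = (-0.953097, 0.128121); Gamma_uuu = -0.959641, Gamma_uuv = 0.101092, Gamma_uvv = 0.274605, Gamma_vuu = -0.060849, Gamma_vuv = 0.006410, Gamma_vvv = 0.017412; k4 = (-0.953097, 0.128121, 0.891914, 0.056555)
  Y <- Y + (h/6)(k1 + 2k2 + 2k3 + k4): u = -0.2988, v = 0.5063, du/dtau = -0.9531, dv/dtau = 0.1281
step 2:
  k1: at (u, v) = (-0.298809, 0.506330), (du/dtau, dv/dtau) = (-0.953129, 0.128110); Gamma_uuu = -0.959662, Gamma_uuv = 0.101050, Gamma_uvv = 0.274589, Gamma_vuu = -0.060855, Gamma_vuv = 0.006408, Gamma_vvv = 0.017413; k1 = (-0.953129, 0.128110, 0.891980, 0.056563)
  k2: at (u, v) = (-0.322637, 0.509533), (du/dtau, dv/dtau) = (-0.930830, 0.129525); Gamma_uuu = -0.947414, Gamma_uuv = 0.140552, Gamma_uvv = 0.290862, Gamma_vuu = -0.056343, Gamma_vuv = 0.008359, Gamma_vvv = 0.017298; k2 = (-0.930830, 0.129525, 0.849892, 0.050543)
  k3: at (u, v) = (-0.322079, 0.509568), (du/dtau, dv/dtau) = (-0.931882, 0.129374); Gamma_uuu = -0.947888, Gamma_uuv = 0.139543, Gamma_uvv = 0.290485, Gamma_vuu = -0.056502, Gamma_vuv = 0.008318, Gamma_vvv = 0.017315; k3 = (-0.931882, 0.129374, 0.851934, 0.050782)
  k4: at (u, v) = (-0.345403, 0.512799), (du/dtau, dv/dtau) = (-0.910532, 0.130650); Gamma_uuu = -0.936184, Gamma_uuv = 0.176672, Gamma_uvv = 0.305736, Gamma_vuu = -0.051471, Gamma_vuv = 0.009713, Gamma_vvv = 0.016809; k4 = (-0.910532, 0.130650, 0.812977, 0.044697)
  Y <- Y + (h/6)(k1 + 2k2 + 2k3 + k4): u = -0.3454, v = 0.5128, du/dtau = -0.9106, dv/dtau = 0.1306

Answer: u = -0.3454, v = 0.5128, du/dtau = -0.9106, dv/dtau = 0.1306


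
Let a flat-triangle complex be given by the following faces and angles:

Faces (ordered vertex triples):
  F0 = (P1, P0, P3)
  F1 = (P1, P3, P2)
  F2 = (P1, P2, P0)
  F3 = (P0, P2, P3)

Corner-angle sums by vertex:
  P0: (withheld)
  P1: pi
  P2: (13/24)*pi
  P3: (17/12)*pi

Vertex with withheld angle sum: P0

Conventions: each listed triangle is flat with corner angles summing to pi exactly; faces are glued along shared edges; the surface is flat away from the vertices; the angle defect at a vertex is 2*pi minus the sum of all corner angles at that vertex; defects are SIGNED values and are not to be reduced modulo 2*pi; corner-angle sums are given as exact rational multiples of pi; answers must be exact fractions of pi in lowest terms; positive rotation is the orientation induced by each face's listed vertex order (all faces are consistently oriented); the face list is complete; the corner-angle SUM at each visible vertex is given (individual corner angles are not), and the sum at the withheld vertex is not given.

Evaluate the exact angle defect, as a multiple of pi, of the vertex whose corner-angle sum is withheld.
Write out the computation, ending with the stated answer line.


V = 4, E = 6, F = 4; chi = V - E + F = 2
Gauss-Bonnet: total defect = 2*pi*chi = 4*pi; visible defects sum to (73/24)*pi

Answer: defect(P0) = (23/24)*pi
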